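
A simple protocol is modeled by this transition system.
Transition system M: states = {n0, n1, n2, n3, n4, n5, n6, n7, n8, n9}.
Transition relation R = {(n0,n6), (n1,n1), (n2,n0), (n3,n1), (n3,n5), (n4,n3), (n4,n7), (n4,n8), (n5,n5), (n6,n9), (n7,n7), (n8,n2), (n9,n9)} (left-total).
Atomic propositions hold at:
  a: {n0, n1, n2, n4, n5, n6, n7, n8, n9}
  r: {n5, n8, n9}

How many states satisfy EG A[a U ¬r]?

Sat(¬r) = {n0, n1, n2, n3, n4, n6, n7}
A[a U ¬r]: least fixpoint, start Z0 = Sat(¬r) = {n0, n1, n2, n3, n4, n6, n7}, add states in Sat(a) with every successor in Z. Z1 = {n0, n1, n2, n3, n4, n6, n7, n8}; fixed.
Sat(A[a U ¬r]) = {n0, n1, n2, n3, n4, n6, n7, n8}
EG A[a U ¬r]: greatest fixpoint, start Z0 = {n0, n1, n2, n3, n4, n6, n7, n8}, keep only states in Sat with some successor in Z. Z1 = {n0, n1, n2, n3, n4, n7, n8}; Z2 = {n1, n2, n3, n4, n7, n8}; Z3 = {n1, n3, n4, n7, n8}; Z4 = {n1, n3, n4, n7}; fixed.
Sat(EG A[a U ¬r]) = {n1, n3, n4, n7}
|Sat(EG A[a U ¬r])| = |{n1, n3, n4, n7}| = 4.

4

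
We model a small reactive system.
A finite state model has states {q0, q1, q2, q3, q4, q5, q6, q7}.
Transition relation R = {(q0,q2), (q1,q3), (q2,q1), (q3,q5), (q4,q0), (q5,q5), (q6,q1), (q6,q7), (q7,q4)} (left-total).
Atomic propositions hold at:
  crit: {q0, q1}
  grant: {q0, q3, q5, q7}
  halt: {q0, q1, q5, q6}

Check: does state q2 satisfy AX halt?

Sat(AX halt) = {s : every successor in {q0, q1, q5, q6}} = {q2, q3, q4, q5}
q2 ∈ Sat(AX halt) = {q2, q3, q4, q5}, so the formula holds at q2.

Yes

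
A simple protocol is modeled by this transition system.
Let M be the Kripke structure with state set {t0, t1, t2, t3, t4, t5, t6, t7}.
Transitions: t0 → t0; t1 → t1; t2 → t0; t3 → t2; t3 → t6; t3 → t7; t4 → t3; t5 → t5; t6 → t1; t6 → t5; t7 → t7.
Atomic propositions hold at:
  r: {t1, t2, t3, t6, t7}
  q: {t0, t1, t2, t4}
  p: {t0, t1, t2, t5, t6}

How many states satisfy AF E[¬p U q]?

Sat(¬p) = {t3, t4, t7}
E[¬p U q]: least fixpoint, start Z0 = Sat(q) = {t0, t1, t2, t4}, add states in Sat(¬p) with some successor in Z. Z1 = {t0, t1, t2, t3, t4}; fixed.
Sat(E[¬p U q]) = {t0, t1, t2, t3, t4}
AF E[¬p U q]: least fixpoint, start Z0 = {t0, t1, t2, t3, t4}, add states with every successor in Z. Already a fixed point.
Sat(AF E[¬p U q]) = {t0, t1, t2, t3, t4}
|Sat(AF E[¬p U q])| = |{t0, t1, t2, t3, t4}| = 5.

5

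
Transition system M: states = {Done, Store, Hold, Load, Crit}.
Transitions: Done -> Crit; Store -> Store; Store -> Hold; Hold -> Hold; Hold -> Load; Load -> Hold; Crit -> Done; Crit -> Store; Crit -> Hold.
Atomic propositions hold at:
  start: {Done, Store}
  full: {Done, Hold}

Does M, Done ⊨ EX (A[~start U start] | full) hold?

No

Sat(~start) = {Hold, Load, Crit}
A[~start U start]: least fixpoint, start Z0 = Sat(start) = {Done, Store}, add states in Sat(~start) with every successor in Z. Already a fixed point.
Sat(A[~start U start]) = {Done, Store}
Sat(A[~start U start] | full) = {Done, Store, Hold}
Sat(EX (A[~start U start] | full)) = {s : some successor in {Done, Store, Hold}} = {Store, Hold, Load, Crit}
Done ∉ Sat(EX (A[~start U start] | full)) = {Store, Hold, Load, Crit}, so the formula does not hold at Done.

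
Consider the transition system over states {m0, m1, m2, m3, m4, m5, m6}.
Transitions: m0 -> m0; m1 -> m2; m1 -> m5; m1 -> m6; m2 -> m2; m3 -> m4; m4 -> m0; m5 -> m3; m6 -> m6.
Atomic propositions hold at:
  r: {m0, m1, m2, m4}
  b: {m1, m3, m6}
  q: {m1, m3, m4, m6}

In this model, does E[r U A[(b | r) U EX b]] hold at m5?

Yes

Sat(b | r) = {m0, m1, m2, m3, m4, m6}
Sat(EX b) = {s : some successor in {m1, m3, m6}} = {m1, m5, m6}
A[(b | r) U EX b]: least fixpoint, start Z0 = Sat(EX b) = {m1, m5, m6}, add states in Sat(b | r) with every successor in Z. Already a fixed point.
Sat(A[(b | r) U EX b]) = {m1, m5, m6}
E[r U A[(b | r) U EX b]]: least fixpoint, start Z0 = Sat(A[(b | r) U EX b]) = {m1, m5, m6}, add states in Sat(r) with some successor in Z. Already a fixed point.
Sat(E[r U A[(b | r) U EX b]]) = {m1, m5, m6}
m5 ∈ Sat(E[r U A[(b | r) U EX b]]) = {m1, m5, m6}, so the formula holds at m5.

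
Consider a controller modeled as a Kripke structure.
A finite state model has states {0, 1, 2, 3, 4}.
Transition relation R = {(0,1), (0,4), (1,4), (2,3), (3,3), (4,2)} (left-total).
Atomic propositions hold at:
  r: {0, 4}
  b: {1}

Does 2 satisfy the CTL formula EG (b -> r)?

Sat(b -> r) = {0, 2, 3, 4}
EG (b -> r): greatest fixpoint, start Z0 = {0, 2, 3, 4}, keep only states in Sat with some successor in Z. Already a fixed point.
Sat(EG (b -> r)) = {0, 2, 3, 4}
2 ∈ Sat(EG (b -> r)) = {0, 2, 3, 4}, so the formula holds at 2.

Yes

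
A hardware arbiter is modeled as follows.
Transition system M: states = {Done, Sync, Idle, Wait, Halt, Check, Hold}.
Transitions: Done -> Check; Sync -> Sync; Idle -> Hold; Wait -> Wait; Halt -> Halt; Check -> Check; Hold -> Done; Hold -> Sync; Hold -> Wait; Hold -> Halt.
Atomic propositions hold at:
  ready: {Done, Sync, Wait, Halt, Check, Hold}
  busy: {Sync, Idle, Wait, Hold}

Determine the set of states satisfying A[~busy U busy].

{Sync, Idle, Wait, Hold}

Sat(~busy) = {Done, Halt, Check}
A[~busy U busy]: least fixpoint, start Z0 = Sat(busy) = {Sync, Idle, Wait, Hold}, add states in Sat(~busy) with every successor in Z. Already a fixed point.
Sat(A[~busy U busy]) = {Sync, Idle, Wait, Hold}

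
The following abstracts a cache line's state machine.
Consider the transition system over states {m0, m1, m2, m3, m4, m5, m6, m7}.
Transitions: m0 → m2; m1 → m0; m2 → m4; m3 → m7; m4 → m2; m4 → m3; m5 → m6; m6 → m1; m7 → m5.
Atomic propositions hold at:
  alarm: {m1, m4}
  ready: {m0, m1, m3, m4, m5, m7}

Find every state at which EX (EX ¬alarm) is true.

{m1, m2, m3, m4, m6, m7}

Sat(¬alarm) = {m0, m2, m3, m5, m6, m7}
Sat(EX ¬alarm) = {s : some successor in {m0, m2, m3, m5, m6, m7}} = {m0, m1, m3, m4, m5, m7}
Sat(EX (EX ¬alarm)) = {s : some successor in {m0, m1, m3, m4, m5, m7}} = {m1, m2, m3, m4, m6, m7}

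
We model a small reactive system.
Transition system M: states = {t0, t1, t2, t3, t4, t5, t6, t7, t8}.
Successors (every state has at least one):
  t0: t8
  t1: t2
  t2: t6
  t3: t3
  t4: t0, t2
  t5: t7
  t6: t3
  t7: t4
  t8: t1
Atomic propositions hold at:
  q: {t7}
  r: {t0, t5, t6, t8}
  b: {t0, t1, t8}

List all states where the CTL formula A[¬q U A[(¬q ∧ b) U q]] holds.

Sat(¬q) = {t0, t1, t2, t3, t4, t5, t6, t8}
Sat(¬q ∧ b) = {t0, t1, t8}
A[(¬q ∧ b) U q]: least fixpoint, start Z0 = Sat(q) = {t7}, add states in Sat(¬q ∧ b) with every successor in Z. Already a fixed point.
Sat(A[(¬q ∧ b) U q]) = {t7}
A[¬q U A[(¬q ∧ b) U q]]: least fixpoint, start Z0 = Sat(A[(¬q ∧ b) U q]) = {t7}, add states in Sat(¬q) with every successor in Z. Z1 = {t5, t7}; fixed.
Sat(A[¬q U A[(¬q ∧ b) U q]]) = {t5, t7}

{t5, t7}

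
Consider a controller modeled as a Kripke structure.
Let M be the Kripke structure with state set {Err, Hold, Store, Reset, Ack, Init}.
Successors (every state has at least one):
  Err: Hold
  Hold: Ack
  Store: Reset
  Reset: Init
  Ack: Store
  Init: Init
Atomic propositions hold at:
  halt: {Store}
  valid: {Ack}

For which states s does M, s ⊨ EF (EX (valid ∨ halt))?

Sat(valid ∨ halt) = {Store, Ack}
Sat(EX (valid ∨ halt)) = {s : some successor in {Store, Ack}} = {Hold, Ack}
EF (EX (valid ∨ halt)): least fixpoint, start Z0 = {Hold, Ack}, add states with some successor in Z. Z1 = {Err, Hold, Ack}; fixed.
Sat(EF (EX (valid ∨ halt))) = {Err, Hold, Ack}

{Err, Hold, Ack}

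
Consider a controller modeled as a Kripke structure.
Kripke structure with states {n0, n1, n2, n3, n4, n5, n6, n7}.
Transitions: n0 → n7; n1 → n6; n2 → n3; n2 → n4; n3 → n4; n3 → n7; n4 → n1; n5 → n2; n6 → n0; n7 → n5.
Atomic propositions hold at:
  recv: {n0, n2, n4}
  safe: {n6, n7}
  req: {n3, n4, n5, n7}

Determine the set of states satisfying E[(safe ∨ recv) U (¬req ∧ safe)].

Sat(safe ∨ recv) = {n0, n2, n4, n6, n7}
Sat(¬req) = {n0, n1, n2, n6}
Sat(¬req ∧ safe) = {n6}
E[(safe ∨ recv) U (¬req ∧ safe)]: least fixpoint, start Z0 = Sat((¬req ∧ safe)) = {n6}, add states in Sat(safe ∨ recv) with some successor in Z. Already a fixed point.
Sat(E[(safe ∨ recv) U (¬req ∧ safe)]) = {n6}

{n6}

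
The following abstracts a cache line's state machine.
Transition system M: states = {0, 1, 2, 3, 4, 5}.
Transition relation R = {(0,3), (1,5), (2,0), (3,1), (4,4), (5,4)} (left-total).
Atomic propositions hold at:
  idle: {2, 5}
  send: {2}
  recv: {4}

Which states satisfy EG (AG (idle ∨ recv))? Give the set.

{4, 5}

Sat(idle ∨ recv) = {2, 4, 5}
AG (idle ∨ recv): greatest fixpoint, start Z0 = {2, 4, 5}, keep only states in Sat with every successor in Z. Z1 = {4, 5}; fixed.
Sat(AG (idle ∨ recv)) = {4, 5}
EG (AG (idle ∨ recv)): greatest fixpoint, start Z0 = {4, 5}, keep only states in Sat with some successor in Z. Already a fixed point.
Sat(EG (AG (idle ∨ recv))) = {4, 5}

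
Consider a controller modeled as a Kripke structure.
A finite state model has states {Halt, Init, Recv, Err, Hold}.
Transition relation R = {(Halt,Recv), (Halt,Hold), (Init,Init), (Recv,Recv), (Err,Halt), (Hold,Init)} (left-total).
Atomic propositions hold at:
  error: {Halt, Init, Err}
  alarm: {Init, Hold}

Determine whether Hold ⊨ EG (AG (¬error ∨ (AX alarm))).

Yes

Sat(¬error) = {Recv, Hold}
Sat(AX alarm) = {s : every successor in {Init, Hold}} = {Init, Hold}
Sat(¬error ∨ (AX alarm)) = {Init, Recv, Hold}
AG (¬error ∨ (AX alarm)): greatest fixpoint, start Z0 = {Init, Recv, Hold}, keep only states in Sat with every successor in Z. Already a fixed point.
Sat(AG (¬error ∨ (AX alarm))) = {Init, Recv, Hold}
EG (AG (¬error ∨ (AX alarm))): greatest fixpoint, start Z0 = {Init, Recv, Hold}, keep only states in Sat with some successor in Z. Already a fixed point.
Sat(EG (AG (¬error ∨ (AX alarm)))) = {Init, Recv, Hold}
Hold ∈ Sat(EG (AG (¬error ∨ (AX alarm)))) = {Init, Recv, Hold}, so the formula holds at Hold.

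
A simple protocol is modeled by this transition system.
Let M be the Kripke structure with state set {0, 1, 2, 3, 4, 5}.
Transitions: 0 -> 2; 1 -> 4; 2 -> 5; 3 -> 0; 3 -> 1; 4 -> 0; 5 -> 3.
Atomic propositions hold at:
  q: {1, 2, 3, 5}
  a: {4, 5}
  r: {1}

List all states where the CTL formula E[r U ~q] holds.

Sat(~q) = {0, 4}
E[r U ~q]: least fixpoint, start Z0 = Sat(~q) = {0, 4}, add states in Sat(r) with some successor in Z. Z1 = {0, 1, 4}; fixed.
Sat(E[r U ~q]) = {0, 1, 4}

{0, 1, 4}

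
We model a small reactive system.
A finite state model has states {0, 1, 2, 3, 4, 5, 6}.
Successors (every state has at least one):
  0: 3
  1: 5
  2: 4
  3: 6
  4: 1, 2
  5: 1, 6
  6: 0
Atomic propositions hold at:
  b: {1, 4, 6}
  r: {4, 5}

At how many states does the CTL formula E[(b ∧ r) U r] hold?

2

Sat(b ∧ r) = {4}
E[(b ∧ r) U r]: least fixpoint, start Z0 = Sat(r) = {4, 5}, add states in Sat(b ∧ r) with some successor in Z. Already a fixed point.
Sat(E[(b ∧ r) U r]) = {4, 5}
|Sat(E[(b ∧ r) U r])| = |{4, 5}| = 2.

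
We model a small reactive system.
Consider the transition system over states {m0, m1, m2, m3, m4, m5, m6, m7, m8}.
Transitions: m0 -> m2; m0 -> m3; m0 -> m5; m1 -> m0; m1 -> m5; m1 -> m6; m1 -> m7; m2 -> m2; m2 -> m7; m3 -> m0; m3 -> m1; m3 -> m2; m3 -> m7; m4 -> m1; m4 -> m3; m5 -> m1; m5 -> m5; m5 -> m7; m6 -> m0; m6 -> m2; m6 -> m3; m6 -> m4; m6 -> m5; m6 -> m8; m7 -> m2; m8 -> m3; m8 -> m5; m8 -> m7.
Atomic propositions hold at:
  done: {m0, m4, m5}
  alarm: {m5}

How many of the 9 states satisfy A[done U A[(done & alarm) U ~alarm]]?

Sat(done & alarm) = {m5}
Sat(~alarm) = {m0, m1, m2, m3, m4, m6, m7, m8}
A[(done & alarm) U ~alarm]: least fixpoint, start Z0 = Sat(~alarm) = {m0, m1, m2, m3, m4, m6, m7, m8}, add states in Sat(done & alarm) with every successor in Z. Already a fixed point.
Sat(A[(done & alarm) U ~alarm]) = {m0, m1, m2, m3, m4, m6, m7, m8}
A[done U A[(done & alarm) U ~alarm]]: least fixpoint, start Z0 = Sat(A[(done & alarm) U ~alarm]) = {m0, m1, m2, m3, m4, m6, m7, m8}, add states in Sat(done) with every successor in Z. Already a fixed point.
Sat(A[done U A[(done & alarm) U ~alarm]]) = {m0, m1, m2, m3, m4, m6, m7, m8}
|Sat(A[done U A[(done & alarm) U ~alarm]])| = |{m0, m1, m2, m3, m4, m6, m7, m8}| = 8.

8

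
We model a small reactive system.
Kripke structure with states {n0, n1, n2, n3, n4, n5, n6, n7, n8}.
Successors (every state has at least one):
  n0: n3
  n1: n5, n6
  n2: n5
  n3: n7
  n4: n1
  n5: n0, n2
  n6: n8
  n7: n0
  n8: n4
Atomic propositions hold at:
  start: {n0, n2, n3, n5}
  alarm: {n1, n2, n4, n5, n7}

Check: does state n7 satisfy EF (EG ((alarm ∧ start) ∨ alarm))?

No

Sat(alarm ∧ start) = {n2, n5}
Sat((alarm ∧ start) ∨ alarm) = {n1, n2, n4, n5, n7}
EG ((alarm ∧ start) ∨ alarm): greatest fixpoint, start Z0 = {n1, n2, n4, n5, n7}, keep only states in Sat with some successor in Z. Z1 = {n1, n2, n4, n5}; fixed.
Sat(EG ((alarm ∧ start) ∨ alarm)) = {n1, n2, n4, n5}
EF (EG ((alarm ∧ start) ∨ alarm)): least fixpoint, start Z0 = {n1, n2, n4, n5}, add states with some successor in Z. Z1 = {n1, n2, n4, n5, n8}; Z2 = {n1, n2, n4, n5, n6, n8}; fixed.
Sat(EF (EG ((alarm ∧ start) ∨ alarm))) = {n1, n2, n4, n5, n6, n8}
n7 ∉ Sat(EF (EG ((alarm ∧ start) ∨ alarm))) = {n1, n2, n4, n5, n6, n8}, so the formula does not hold at n7.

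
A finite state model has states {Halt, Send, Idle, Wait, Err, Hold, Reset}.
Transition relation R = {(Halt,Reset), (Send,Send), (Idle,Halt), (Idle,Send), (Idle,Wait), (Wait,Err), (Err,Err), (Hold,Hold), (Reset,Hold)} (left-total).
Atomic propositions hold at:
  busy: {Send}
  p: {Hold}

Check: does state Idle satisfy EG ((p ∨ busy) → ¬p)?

Sat(p ∨ busy) = {Send, Hold}
Sat(¬p) = {Halt, Send, Idle, Wait, Err, Reset}
Sat((p ∨ busy) → ¬p) = {Halt, Send, Idle, Wait, Err, Reset}
EG ((p ∨ busy) → ¬p): greatest fixpoint, start Z0 = {Halt, Send, Idle, Wait, Err, Reset}, keep only states in Sat with some successor in Z. Z1 = {Halt, Send, Idle, Wait, Err}; Z2 = {Send, Idle, Wait, Err}; fixed.
Sat(EG ((p ∨ busy) → ¬p)) = {Send, Idle, Wait, Err}
Idle ∈ Sat(EG ((p ∨ busy) → ¬p)) = {Send, Idle, Wait, Err}, so the formula holds at Idle.

Yes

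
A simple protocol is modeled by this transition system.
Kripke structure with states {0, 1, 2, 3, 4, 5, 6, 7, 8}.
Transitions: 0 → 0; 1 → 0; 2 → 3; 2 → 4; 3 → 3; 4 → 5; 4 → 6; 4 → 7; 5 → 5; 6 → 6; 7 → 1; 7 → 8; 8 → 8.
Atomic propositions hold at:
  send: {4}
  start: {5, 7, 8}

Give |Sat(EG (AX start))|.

Sat(AX start) = {s : every successor in {5, 7, 8}} = {5, 8}
EG (AX start): greatest fixpoint, start Z0 = {5, 8}, keep only states in Sat with some successor in Z. Already a fixed point.
Sat(EG (AX start)) = {5, 8}
|Sat(EG (AX start))| = |{5, 8}| = 2.

2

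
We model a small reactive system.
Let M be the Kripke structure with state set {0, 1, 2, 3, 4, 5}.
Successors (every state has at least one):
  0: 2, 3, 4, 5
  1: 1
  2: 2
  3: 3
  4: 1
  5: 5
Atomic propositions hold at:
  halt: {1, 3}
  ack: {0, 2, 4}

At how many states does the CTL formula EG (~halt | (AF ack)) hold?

Sat(~halt) = {0, 2, 4, 5}
AF ack: least fixpoint, start Z0 = {0, 2, 4}, add states with every successor in Z. Already a fixed point.
Sat(AF ack) = {0, 2, 4}
Sat(~halt | (AF ack)) = {0, 2, 4, 5}
EG (~halt | (AF ack)): greatest fixpoint, start Z0 = {0, 2, 4, 5}, keep only states in Sat with some successor in Z. Z1 = {0, 2, 5}; fixed.
Sat(EG (~halt | (AF ack))) = {0, 2, 5}
|Sat(EG (~halt | (AF ack)))| = |{0, 2, 5}| = 3.

3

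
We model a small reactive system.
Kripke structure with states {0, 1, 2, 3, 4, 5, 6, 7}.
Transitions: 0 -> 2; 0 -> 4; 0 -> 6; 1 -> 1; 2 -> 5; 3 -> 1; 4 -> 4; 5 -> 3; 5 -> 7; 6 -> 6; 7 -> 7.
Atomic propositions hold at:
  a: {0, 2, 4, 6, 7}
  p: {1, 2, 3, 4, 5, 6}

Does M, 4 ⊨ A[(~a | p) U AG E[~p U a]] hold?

Yes

Sat(~a) = {1, 3, 5}
Sat(~a | p) = {1, 2, 3, 4, 5, 6}
Sat(~p) = {0, 7}
E[~p U a]: least fixpoint, start Z0 = Sat(a) = {0, 2, 4, 6, 7}, add states in Sat(~p) with some successor in Z. Already a fixed point.
Sat(E[~p U a]) = {0, 2, 4, 6, 7}
AG E[~p U a]: greatest fixpoint, start Z0 = {0, 2, 4, 6, 7}, keep only states in Sat with every successor in Z. Z1 = {0, 4, 6, 7}; Z2 = {4, 6, 7}; fixed.
Sat(AG E[~p U a]) = {4, 6, 7}
A[(~a | p) U AG E[~p U a]]: least fixpoint, start Z0 = Sat(AG E[~p U a]) = {4, 6, 7}, add states in Sat(~a | p) with every successor in Z. Already a fixed point.
Sat(A[(~a | p) U AG E[~p U a]]) = {4, 6, 7}
4 ∈ Sat(A[(~a | p) U AG E[~p U a]]) = {4, 6, 7}, so the formula holds at 4.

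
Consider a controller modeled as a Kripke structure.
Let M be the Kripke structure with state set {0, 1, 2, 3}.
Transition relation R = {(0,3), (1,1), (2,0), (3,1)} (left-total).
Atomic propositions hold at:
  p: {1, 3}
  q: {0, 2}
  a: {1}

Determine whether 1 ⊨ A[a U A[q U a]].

Yes

A[q U a]: least fixpoint, start Z0 = Sat(a) = {1}, add states in Sat(q) with every successor in Z. Already a fixed point.
Sat(A[q U a]) = {1}
A[a U A[q U a]]: least fixpoint, start Z0 = Sat(A[q U a]) = {1}, add states in Sat(a) with every successor in Z. Already a fixed point.
Sat(A[a U A[q U a]]) = {1}
1 ∈ Sat(A[a U A[q U a]]) = {1}, so the formula holds at 1.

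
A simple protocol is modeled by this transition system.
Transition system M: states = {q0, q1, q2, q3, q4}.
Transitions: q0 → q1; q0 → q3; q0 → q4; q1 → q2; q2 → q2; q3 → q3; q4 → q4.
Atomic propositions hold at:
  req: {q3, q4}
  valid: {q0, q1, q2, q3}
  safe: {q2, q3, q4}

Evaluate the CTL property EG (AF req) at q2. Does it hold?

AF req: least fixpoint, start Z0 = {q3, q4}, add states with every successor in Z. Already a fixed point.
Sat(AF req) = {q3, q4}
EG (AF req): greatest fixpoint, start Z0 = {q3, q4}, keep only states in Sat with some successor in Z. Already a fixed point.
Sat(EG (AF req)) = {q3, q4}
q2 ∉ Sat(EG (AF req)) = {q3, q4}, so the formula does not hold at q2.

No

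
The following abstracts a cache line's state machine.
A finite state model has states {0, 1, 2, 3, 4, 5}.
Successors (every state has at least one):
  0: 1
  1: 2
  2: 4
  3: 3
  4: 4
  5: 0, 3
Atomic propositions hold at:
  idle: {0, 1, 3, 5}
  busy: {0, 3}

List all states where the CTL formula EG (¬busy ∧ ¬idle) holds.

{2, 4}

Sat(¬busy) = {1, 2, 4, 5}
Sat(¬idle) = {2, 4}
Sat(¬busy ∧ ¬idle) = {2, 4}
EG (¬busy ∧ ¬idle): greatest fixpoint, start Z0 = {2, 4}, keep only states in Sat with some successor in Z. Already a fixed point.
Sat(EG (¬busy ∧ ¬idle)) = {2, 4}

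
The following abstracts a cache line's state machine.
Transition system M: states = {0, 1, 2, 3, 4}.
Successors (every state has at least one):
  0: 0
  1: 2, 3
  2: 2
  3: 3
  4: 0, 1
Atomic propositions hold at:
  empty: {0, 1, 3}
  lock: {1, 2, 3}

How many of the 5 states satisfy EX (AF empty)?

4

AF empty: least fixpoint, start Z0 = {0, 1, 3}, add states with every successor in Z. Z1 = {0, 1, 3, 4}; fixed.
Sat(AF empty) = {0, 1, 3, 4}
Sat(EX (AF empty)) = {s : some successor in {0, 1, 3, 4}} = {0, 1, 3, 4}
|Sat(EX (AF empty))| = |{0, 1, 3, 4}| = 4.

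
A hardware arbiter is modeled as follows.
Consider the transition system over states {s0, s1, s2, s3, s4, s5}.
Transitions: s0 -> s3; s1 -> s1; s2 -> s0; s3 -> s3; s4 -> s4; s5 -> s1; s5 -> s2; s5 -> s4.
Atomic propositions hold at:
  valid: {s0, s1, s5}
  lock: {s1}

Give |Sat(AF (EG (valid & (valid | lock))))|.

2

Sat(valid | lock) = {s0, s1, s5}
Sat(valid & (valid | lock)) = {s0, s1, s5}
EG (valid & (valid | lock)): greatest fixpoint, start Z0 = {s0, s1, s5}, keep only states in Sat with some successor in Z. Z1 = {s1, s5}; fixed.
Sat(EG (valid & (valid | lock))) = {s1, s5}
AF (EG (valid & (valid | lock))): least fixpoint, start Z0 = {s1, s5}, add states with every successor in Z. Already a fixed point.
Sat(AF (EG (valid & (valid | lock)))) = {s1, s5}
|Sat(AF (EG (valid & (valid | lock))))| = |{s1, s5}| = 2.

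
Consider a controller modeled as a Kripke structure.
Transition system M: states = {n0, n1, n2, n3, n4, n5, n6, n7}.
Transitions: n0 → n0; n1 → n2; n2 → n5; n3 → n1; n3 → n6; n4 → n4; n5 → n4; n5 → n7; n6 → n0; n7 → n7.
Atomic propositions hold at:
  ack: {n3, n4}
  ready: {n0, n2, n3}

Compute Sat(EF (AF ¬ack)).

{n0, n1, n2, n3, n5, n6, n7}

Sat(¬ack) = {n0, n1, n2, n5, n6, n7}
AF ¬ack: least fixpoint, start Z0 = {n0, n1, n2, n5, n6, n7}, add states with every successor in Z. Z1 = {n0, n1, n2, n3, n5, n6, n7}; fixed.
Sat(AF ¬ack) = {n0, n1, n2, n3, n5, n6, n7}
EF (AF ¬ack): least fixpoint, start Z0 = {n0, n1, n2, n3, n5, n6, n7}, add states with some successor in Z. Already a fixed point.
Sat(EF (AF ¬ack)) = {n0, n1, n2, n3, n5, n6, n7}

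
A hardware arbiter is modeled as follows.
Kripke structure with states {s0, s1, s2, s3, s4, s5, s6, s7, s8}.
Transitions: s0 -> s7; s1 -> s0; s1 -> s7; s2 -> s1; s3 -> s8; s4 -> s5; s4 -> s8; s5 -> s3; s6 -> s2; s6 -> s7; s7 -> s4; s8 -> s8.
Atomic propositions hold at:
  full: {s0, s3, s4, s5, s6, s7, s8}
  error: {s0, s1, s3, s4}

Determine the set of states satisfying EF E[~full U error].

{s0, s1, s2, s3, s4, s5, s6, s7}

Sat(~full) = {s1, s2}
E[~full U error]: least fixpoint, start Z0 = Sat(error) = {s0, s1, s3, s4}, add states in Sat(~full) with some successor in Z. Z1 = {s0, s1, s2, s3, s4}; fixed.
Sat(E[~full U error]) = {s0, s1, s2, s3, s4}
EF E[~full U error]: least fixpoint, start Z0 = {s0, s1, s2, s3, s4}, add states with some successor in Z. Z1 = {s0, s1, s2, s3, s4, s5, s6, s7}; fixed.
Sat(EF E[~full U error]) = {s0, s1, s2, s3, s4, s5, s6, s7}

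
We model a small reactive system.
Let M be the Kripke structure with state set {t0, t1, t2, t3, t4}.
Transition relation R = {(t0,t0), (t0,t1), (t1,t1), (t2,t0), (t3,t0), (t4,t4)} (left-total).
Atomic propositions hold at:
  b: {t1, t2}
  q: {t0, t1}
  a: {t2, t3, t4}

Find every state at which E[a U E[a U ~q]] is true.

Sat(~q) = {t2, t3, t4}
E[a U ~q]: least fixpoint, start Z0 = Sat(~q) = {t2, t3, t4}, add states in Sat(a) with some successor in Z. Already a fixed point.
Sat(E[a U ~q]) = {t2, t3, t4}
E[a U E[a U ~q]]: least fixpoint, start Z0 = Sat(E[a U ~q]) = {t2, t3, t4}, add states in Sat(a) with some successor in Z. Already a fixed point.
Sat(E[a U E[a U ~q]]) = {t2, t3, t4}

{t2, t3, t4}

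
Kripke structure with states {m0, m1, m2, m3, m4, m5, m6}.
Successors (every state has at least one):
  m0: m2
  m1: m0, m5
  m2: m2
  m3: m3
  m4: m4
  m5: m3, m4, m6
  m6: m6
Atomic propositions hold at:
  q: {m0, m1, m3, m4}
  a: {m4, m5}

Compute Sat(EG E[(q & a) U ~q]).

Sat(q & a) = {m4}
Sat(~q) = {m2, m5, m6}
E[(q & a) U ~q]: least fixpoint, start Z0 = Sat(~q) = {m2, m5, m6}, add states in Sat(q & a) with some successor in Z. Already a fixed point.
Sat(E[(q & a) U ~q]) = {m2, m5, m6}
EG E[(q & a) U ~q]: greatest fixpoint, start Z0 = {m2, m5, m6}, keep only states in Sat with some successor in Z. Already a fixed point.
Sat(EG E[(q & a) U ~q]) = {m2, m5, m6}

{m2, m5, m6}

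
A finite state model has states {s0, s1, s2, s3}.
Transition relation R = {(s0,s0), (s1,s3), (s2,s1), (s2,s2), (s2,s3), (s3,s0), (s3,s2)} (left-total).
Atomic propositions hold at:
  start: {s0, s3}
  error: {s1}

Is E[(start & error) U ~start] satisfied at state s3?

Sat(start & error) = ∅
Sat(~start) = {s1, s2}
E[(start & error) U ~start]: least fixpoint, start Z0 = Sat(~start) = {s1, s2}, add states in Sat(start & error) with some successor in Z. Already a fixed point.
Sat(E[(start & error) U ~start]) = {s1, s2}
s3 ∉ Sat(E[(start & error) U ~start]) = {s1, s2}, so the formula does not hold at s3.

No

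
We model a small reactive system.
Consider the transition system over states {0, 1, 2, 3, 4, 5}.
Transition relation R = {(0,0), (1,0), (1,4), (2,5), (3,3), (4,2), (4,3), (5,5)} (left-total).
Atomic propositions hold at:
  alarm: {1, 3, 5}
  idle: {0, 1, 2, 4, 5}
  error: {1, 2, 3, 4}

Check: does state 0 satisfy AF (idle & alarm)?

No

Sat(idle & alarm) = {1, 5}
AF (idle & alarm): least fixpoint, start Z0 = {1, 5}, add states with every successor in Z. Z1 = {1, 2, 5}; fixed.
Sat(AF (idle & alarm)) = {1, 2, 5}
0 ∉ Sat(AF (idle & alarm)) = {1, 2, 5}, so the formula does not hold at 0.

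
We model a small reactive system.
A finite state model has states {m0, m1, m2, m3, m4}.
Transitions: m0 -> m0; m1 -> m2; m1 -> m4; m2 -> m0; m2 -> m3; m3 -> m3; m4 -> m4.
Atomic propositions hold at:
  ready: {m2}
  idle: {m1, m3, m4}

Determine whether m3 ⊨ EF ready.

EF ready: least fixpoint, start Z0 = {m2}, add states with some successor in Z. Z1 = {m1, m2}; fixed.
Sat(EF ready) = {m1, m2}
m3 ∉ Sat(EF ready) = {m1, m2}, so the formula does not hold at m3.

No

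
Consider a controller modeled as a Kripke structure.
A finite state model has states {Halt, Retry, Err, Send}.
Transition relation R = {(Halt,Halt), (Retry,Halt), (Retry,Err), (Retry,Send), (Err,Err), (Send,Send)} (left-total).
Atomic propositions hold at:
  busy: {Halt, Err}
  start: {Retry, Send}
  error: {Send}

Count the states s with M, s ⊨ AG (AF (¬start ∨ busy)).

2

Sat(¬start) = {Halt, Err}
Sat(¬start ∨ busy) = {Halt, Err}
AF (¬start ∨ busy): least fixpoint, start Z0 = {Halt, Err}, add states with every successor in Z. Already a fixed point.
Sat(AF (¬start ∨ busy)) = {Halt, Err}
AG (AF (¬start ∨ busy)): greatest fixpoint, start Z0 = {Halt, Err}, keep only states in Sat with every successor in Z. Already a fixed point.
Sat(AG (AF (¬start ∨ busy))) = {Halt, Err}
|Sat(AG (AF (¬start ∨ busy)))| = |{Halt, Err}| = 2.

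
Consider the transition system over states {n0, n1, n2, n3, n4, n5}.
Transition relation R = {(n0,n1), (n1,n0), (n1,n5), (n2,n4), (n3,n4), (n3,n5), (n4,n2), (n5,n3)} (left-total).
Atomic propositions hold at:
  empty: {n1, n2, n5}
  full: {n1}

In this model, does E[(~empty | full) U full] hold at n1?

Yes

Sat(~empty) = {n0, n3, n4}
Sat(~empty | full) = {n0, n1, n3, n4}
E[(~empty | full) U full]: least fixpoint, start Z0 = Sat(full) = {n1}, add states in Sat(~empty | full) with some successor in Z. Z1 = {n0, n1}; fixed.
Sat(E[(~empty | full) U full]) = {n0, n1}
n1 ∈ Sat(E[(~empty | full) U full]) = {n0, n1}, so the formula holds at n1.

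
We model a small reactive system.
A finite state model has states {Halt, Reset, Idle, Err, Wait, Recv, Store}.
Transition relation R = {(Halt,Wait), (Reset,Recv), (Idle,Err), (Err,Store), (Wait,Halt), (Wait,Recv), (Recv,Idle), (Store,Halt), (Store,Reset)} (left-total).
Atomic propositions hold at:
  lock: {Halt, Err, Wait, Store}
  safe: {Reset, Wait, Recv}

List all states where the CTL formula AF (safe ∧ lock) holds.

{Halt, Wait}

Sat(safe ∧ lock) = {Wait}
AF (safe ∧ lock): least fixpoint, start Z0 = {Wait}, add states with every successor in Z. Z1 = {Halt, Wait}; fixed.
Sat(AF (safe ∧ lock)) = {Halt, Wait}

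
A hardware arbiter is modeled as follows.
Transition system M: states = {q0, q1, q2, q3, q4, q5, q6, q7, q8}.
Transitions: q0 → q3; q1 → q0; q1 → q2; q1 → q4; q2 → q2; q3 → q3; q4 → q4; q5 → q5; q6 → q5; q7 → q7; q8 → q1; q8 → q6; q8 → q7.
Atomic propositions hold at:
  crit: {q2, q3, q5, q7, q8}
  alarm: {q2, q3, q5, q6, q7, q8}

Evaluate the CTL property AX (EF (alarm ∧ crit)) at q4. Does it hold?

Sat(alarm ∧ crit) = {q2, q3, q5, q7, q8}
EF (alarm ∧ crit): least fixpoint, start Z0 = {q2, q3, q5, q7, q8}, add states with some successor in Z. Z1 = {q0, q1, q2, q3, q5, q6, q7, q8}; fixed.
Sat(EF (alarm ∧ crit)) = {q0, q1, q2, q3, q5, q6, q7, q8}
Sat(AX (EF (alarm ∧ crit))) = {s : every successor in {q0, q1, q2, q3, q5, q6, q7, q8}} = {q0, q2, q3, q5, q6, q7, q8}
q4 ∉ Sat(AX (EF (alarm ∧ crit))) = {q0, q2, q3, q5, q6, q7, q8}, so the formula does not hold at q4.

No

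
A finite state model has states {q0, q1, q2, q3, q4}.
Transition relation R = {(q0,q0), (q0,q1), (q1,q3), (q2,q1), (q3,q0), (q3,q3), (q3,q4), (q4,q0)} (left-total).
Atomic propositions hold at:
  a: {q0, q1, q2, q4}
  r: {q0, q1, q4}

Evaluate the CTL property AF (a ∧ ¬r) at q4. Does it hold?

Sat(¬r) = {q2, q3}
Sat(a ∧ ¬r) = {q2}
AF (a ∧ ¬r): least fixpoint, start Z0 = {q2}, add states with every successor in Z. Already a fixed point.
Sat(AF (a ∧ ¬r)) = {q2}
q4 ∉ Sat(AF (a ∧ ¬r)) = {q2}, so the formula does not hold at q4.

No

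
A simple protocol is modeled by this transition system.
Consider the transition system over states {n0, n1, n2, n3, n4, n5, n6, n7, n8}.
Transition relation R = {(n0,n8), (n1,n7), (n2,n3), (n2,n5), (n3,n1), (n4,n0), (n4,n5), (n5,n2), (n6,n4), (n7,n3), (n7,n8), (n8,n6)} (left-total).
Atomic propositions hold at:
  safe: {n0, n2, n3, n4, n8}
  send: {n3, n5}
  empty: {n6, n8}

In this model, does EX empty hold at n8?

Yes

Sat(EX empty) = {s : some successor in {n6, n8}} = {n0, n7, n8}
n8 ∈ Sat(EX empty) = {n0, n7, n8}, so the formula holds at n8.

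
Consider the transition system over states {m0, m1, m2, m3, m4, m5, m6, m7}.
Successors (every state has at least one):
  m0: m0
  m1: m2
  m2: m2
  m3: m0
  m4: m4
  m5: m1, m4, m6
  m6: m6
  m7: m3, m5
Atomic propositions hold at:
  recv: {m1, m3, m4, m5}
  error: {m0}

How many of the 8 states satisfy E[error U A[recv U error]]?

2

A[recv U error]: least fixpoint, start Z0 = Sat(error) = {m0}, add states in Sat(recv) with every successor in Z. Z1 = {m0, m3}; fixed.
Sat(A[recv U error]) = {m0, m3}
E[error U A[recv U error]]: least fixpoint, start Z0 = Sat(A[recv U error]) = {m0, m3}, add states in Sat(error) with some successor in Z. Already a fixed point.
Sat(E[error U A[recv U error]]) = {m0, m3}
|Sat(E[error U A[recv U error]])| = |{m0, m3}| = 2.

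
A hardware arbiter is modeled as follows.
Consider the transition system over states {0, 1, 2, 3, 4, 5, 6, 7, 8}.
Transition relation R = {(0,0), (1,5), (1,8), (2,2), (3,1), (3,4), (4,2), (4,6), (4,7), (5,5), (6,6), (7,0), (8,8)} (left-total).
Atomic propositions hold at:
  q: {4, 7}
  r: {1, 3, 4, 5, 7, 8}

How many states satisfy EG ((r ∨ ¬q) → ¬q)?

7

Sat(¬q) = {0, 1, 2, 3, 5, 6, 8}
Sat(r ∨ ¬q) = {0, 1, 2, 3, 4, 5, 6, 7, 8}
Sat((r ∨ ¬q) → ¬q) = {0, 1, 2, 3, 5, 6, 8}
EG ((r ∨ ¬q) → ¬q): greatest fixpoint, start Z0 = {0, 1, 2, 3, 5, 6, 8}, keep only states in Sat with some successor in Z. Already a fixed point.
Sat(EG ((r ∨ ¬q) → ¬q)) = {0, 1, 2, 3, 5, 6, 8}
|Sat(EG ((r ∨ ¬q) → ¬q))| = |{0, 1, 2, 3, 5, 6, 8}| = 7.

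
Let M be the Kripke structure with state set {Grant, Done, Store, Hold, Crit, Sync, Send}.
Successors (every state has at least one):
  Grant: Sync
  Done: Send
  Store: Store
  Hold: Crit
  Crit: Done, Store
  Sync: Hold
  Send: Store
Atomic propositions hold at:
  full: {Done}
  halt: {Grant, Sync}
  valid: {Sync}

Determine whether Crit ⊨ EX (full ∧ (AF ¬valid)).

Sat(¬valid) = {Grant, Done, Store, Hold, Crit, Send}
AF ¬valid: least fixpoint, start Z0 = {Grant, Done, Store, Hold, Crit, Send}, add states with every successor in Z. Z1 = {Grant, Done, Store, Hold, Crit, Sync, Send}; fixed.
Sat(AF ¬valid) = {Grant, Done, Store, Hold, Crit, Sync, Send}
Sat(full ∧ (AF ¬valid)) = {Done}
Sat(EX (full ∧ (AF ¬valid))) = {s : some successor in {Done}} = {Crit}
Crit ∈ Sat(EX (full ∧ (AF ¬valid))) = {Crit}, so the formula holds at Crit.

Yes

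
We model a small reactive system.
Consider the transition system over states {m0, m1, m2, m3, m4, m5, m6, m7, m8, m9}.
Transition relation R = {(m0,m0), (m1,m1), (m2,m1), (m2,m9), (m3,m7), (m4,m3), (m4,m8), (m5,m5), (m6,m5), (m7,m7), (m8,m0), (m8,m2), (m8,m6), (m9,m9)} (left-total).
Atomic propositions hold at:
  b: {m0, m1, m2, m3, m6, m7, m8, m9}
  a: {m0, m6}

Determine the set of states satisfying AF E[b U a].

{m0, m6, m8}

E[b U a]: least fixpoint, start Z0 = Sat(a) = {m0, m6}, add states in Sat(b) with some successor in Z. Z1 = {m0, m6, m8}; fixed.
Sat(E[b U a]) = {m0, m6, m8}
AF E[b U a]: least fixpoint, start Z0 = {m0, m6, m8}, add states with every successor in Z. Already a fixed point.
Sat(AF E[b U a]) = {m0, m6, m8}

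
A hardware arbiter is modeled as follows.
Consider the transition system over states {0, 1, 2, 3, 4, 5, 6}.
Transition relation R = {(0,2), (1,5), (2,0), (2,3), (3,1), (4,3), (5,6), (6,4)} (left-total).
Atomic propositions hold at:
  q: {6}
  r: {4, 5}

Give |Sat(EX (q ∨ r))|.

3

Sat(q ∨ r) = {4, 5, 6}
Sat(EX (q ∨ r)) = {s : some successor in {4, 5, 6}} = {1, 5, 6}
|Sat(EX (q ∨ r))| = |{1, 5, 6}| = 3.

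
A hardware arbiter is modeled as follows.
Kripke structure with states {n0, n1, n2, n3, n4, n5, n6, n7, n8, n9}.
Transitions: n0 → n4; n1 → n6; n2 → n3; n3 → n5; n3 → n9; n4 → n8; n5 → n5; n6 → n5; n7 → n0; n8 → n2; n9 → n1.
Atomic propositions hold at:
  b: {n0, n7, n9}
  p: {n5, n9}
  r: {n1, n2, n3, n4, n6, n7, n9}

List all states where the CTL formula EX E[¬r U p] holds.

{n3, n5, n6}

Sat(¬r) = {n0, n5, n8}
E[¬r U p]: least fixpoint, start Z0 = Sat(p) = {n5, n9}, add states in Sat(¬r) with some successor in Z. Already a fixed point.
Sat(E[¬r U p]) = {n5, n9}
Sat(EX E[¬r U p]) = {s : some successor in {n5, n9}} = {n3, n5, n6}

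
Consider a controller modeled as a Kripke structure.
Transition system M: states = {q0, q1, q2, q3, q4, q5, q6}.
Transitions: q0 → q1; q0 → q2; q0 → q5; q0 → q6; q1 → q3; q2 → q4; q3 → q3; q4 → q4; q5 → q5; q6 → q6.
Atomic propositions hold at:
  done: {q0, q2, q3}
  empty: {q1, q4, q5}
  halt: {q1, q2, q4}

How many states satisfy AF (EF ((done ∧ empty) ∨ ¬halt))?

5

Sat(done ∧ empty) = ∅
Sat(¬halt) = {q0, q3, q5, q6}
Sat((done ∧ empty) ∨ ¬halt) = {q0, q3, q5, q6}
EF ((done ∧ empty) ∨ ¬halt): least fixpoint, start Z0 = {q0, q3, q5, q6}, add states with some successor in Z. Z1 = {q0, q1, q3, q5, q6}; fixed.
Sat(EF ((done ∧ empty) ∨ ¬halt)) = {q0, q1, q3, q5, q6}
AF (EF ((done ∧ empty) ∨ ¬halt)): least fixpoint, start Z0 = {q0, q1, q3, q5, q6}, add states with every successor in Z. Already a fixed point.
Sat(AF (EF ((done ∧ empty) ∨ ¬halt))) = {q0, q1, q3, q5, q6}
|Sat(AF (EF ((done ∧ empty) ∨ ¬halt)))| = |{q0, q1, q3, q5, q6}| = 5.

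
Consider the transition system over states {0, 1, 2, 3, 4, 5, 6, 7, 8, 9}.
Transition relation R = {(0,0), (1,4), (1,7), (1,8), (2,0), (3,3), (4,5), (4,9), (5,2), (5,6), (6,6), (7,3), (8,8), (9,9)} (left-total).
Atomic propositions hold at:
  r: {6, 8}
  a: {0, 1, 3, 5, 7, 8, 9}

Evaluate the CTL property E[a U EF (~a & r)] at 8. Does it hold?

No

Sat(~a) = {2, 4, 6}
Sat(~a & r) = {6}
EF (~a & r): least fixpoint, start Z0 = {6}, add states with some successor in Z. Z1 = {5, 6}; Z2 = {4, 5, 6}; Z3 = {1, 4, 5, 6}; fixed.
Sat(EF (~a & r)) = {1, 4, 5, 6}
E[a U EF (~a & r)]: least fixpoint, start Z0 = Sat(EF (~a & r)) = {1, 4, 5, 6}, add states in Sat(a) with some successor in Z. Already a fixed point.
Sat(E[a U EF (~a & r)]) = {1, 4, 5, 6}
8 ∉ Sat(E[a U EF (~a & r)]) = {1, 4, 5, 6}, so the formula does not hold at 8.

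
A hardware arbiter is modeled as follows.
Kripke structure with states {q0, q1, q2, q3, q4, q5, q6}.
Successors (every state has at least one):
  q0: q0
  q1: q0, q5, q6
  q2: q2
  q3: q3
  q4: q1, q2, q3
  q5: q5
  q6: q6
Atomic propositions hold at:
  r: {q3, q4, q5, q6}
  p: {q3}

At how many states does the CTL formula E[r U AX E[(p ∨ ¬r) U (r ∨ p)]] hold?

4

Sat(¬r) = {q0, q1, q2}
Sat(p ∨ ¬r) = {q0, q1, q2, q3}
Sat(r ∨ p) = {q3, q4, q5, q6}
E[(p ∨ ¬r) U (r ∨ p)]: least fixpoint, start Z0 = Sat((r ∨ p)) = {q3, q4, q5, q6}, add states in Sat(p ∨ ¬r) with some successor in Z. Z1 = {q1, q3, q4, q5, q6}; fixed.
Sat(E[(p ∨ ¬r) U (r ∨ p)]) = {q1, q3, q4, q5, q6}
Sat(AX E[(p ∨ ¬r) U (r ∨ p)]) = {s : every successor in {q1, q3, q4, q5, q6}} = {q3, q5, q6}
E[r U AX E[(p ∨ ¬r) U (r ∨ p)]]: least fixpoint, start Z0 = Sat(AX E[(p ∨ ¬r) U (r ∨ p)]) = {q3, q5, q6}, add states in Sat(r) with some successor in Z. Z1 = {q3, q4, q5, q6}; fixed.
Sat(E[r U AX E[(p ∨ ¬r) U (r ∨ p)]]) = {q3, q4, q5, q6}
|Sat(E[r U AX E[(p ∨ ¬r) U (r ∨ p)]])| = |{q3, q4, q5, q6}| = 4.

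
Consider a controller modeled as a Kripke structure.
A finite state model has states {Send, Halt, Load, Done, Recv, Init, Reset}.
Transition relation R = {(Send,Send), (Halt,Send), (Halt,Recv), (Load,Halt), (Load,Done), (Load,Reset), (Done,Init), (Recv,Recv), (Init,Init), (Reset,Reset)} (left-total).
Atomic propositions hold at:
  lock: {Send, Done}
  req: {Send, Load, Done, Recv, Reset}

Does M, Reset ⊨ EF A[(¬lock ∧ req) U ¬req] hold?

Sat(¬lock) = {Halt, Load, Recv, Init, Reset}
Sat(¬lock ∧ req) = {Load, Recv, Reset}
Sat(¬req) = {Halt, Init}
A[(¬lock ∧ req) U ¬req]: least fixpoint, start Z0 = Sat(¬req) = {Halt, Init}, add states in Sat(¬lock ∧ req) with every successor in Z. Already a fixed point.
Sat(A[(¬lock ∧ req) U ¬req]) = {Halt, Init}
EF A[(¬lock ∧ req) U ¬req]: least fixpoint, start Z0 = {Halt, Init}, add states with some successor in Z. Z1 = {Halt, Load, Done, Init}; fixed.
Sat(EF A[(¬lock ∧ req) U ¬req]) = {Halt, Load, Done, Init}
Reset ∉ Sat(EF A[(¬lock ∧ req) U ¬req]) = {Halt, Load, Done, Init}, so the formula does not hold at Reset.

No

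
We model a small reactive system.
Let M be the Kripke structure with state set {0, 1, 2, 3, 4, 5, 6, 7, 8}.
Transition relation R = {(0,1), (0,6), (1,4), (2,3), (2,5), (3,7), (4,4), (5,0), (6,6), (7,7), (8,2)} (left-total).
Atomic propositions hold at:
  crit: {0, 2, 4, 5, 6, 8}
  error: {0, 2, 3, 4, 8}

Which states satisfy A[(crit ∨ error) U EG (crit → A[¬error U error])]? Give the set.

{0, 1, 2, 3, 4, 5, 7, 8}

Sat(crit ∨ error) = {0, 2, 3, 4, 5, 6, 8}
Sat(¬error) = {1, 5, 6, 7}
A[¬error U error]: least fixpoint, start Z0 = Sat(error) = {0, 2, 3, 4, 8}, add states in Sat(¬error) with every successor in Z. Z1 = {0, 1, 2, 3, 4, 5, 8}; fixed.
Sat(A[¬error U error]) = {0, 1, 2, 3, 4, 5, 8}
Sat(crit → A[¬error U error]) = {0, 1, 2, 3, 4, 5, 7, 8}
EG (crit → A[¬error U error]): greatest fixpoint, start Z0 = {0, 1, 2, 3, 4, 5, 7, 8}, keep only states in Sat with some successor in Z. Already a fixed point.
Sat(EG (crit → A[¬error U error])) = {0, 1, 2, 3, 4, 5, 7, 8}
A[(crit ∨ error) U EG (crit → A[¬error U error])]: least fixpoint, start Z0 = Sat(EG (crit → A[¬error U error])) = {0, 1, 2, 3, 4, 5, 7, 8}, add states in Sat(crit ∨ error) with every successor in Z. Already a fixed point.
Sat(A[(crit ∨ error) U EG (crit → A[¬error U error])]) = {0, 1, 2, 3, 4, 5, 7, 8}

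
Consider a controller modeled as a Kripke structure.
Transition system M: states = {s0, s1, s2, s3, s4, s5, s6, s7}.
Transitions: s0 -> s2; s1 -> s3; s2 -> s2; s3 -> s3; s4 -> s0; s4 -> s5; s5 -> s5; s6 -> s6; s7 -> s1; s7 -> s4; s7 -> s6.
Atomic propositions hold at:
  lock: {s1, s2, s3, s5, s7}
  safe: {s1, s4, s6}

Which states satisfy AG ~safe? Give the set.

Sat(~safe) = {s0, s2, s3, s5, s7}
AG ~safe: greatest fixpoint, start Z0 = {s0, s2, s3, s5, s7}, keep only states in Sat with every successor in Z. Z1 = {s0, s2, s3, s5}; fixed.
Sat(AG ~safe) = {s0, s2, s3, s5}

{s0, s2, s3, s5}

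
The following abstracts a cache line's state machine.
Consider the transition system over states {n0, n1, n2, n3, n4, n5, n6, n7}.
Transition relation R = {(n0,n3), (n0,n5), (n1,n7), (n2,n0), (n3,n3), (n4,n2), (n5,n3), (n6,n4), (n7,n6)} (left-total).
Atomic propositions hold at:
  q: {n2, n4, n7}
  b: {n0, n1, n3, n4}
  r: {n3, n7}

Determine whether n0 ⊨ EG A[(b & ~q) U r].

No

Sat(~q) = {n0, n1, n3, n5, n6}
Sat(b & ~q) = {n0, n1, n3}
A[(b & ~q) U r]: least fixpoint, start Z0 = Sat(r) = {n3, n7}, add states in Sat(b & ~q) with every successor in Z. Z1 = {n1, n3, n7}; fixed.
Sat(A[(b & ~q) U r]) = {n1, n3, n7}
EG A[(b & ~q) U r]: greatest fixpoint, start Z0 = {n1, n3, n7}, keep only states in Sat with some successor in Z. Z1 = {n1, n3}; Z2 = {n3}; fixed.
Sat(EG A[(b & ~q) U r]) = {n3}
n0 ∉ Sat(EG A[(b & ~q) U r]) = {n3}, so the formula does not hold at n0.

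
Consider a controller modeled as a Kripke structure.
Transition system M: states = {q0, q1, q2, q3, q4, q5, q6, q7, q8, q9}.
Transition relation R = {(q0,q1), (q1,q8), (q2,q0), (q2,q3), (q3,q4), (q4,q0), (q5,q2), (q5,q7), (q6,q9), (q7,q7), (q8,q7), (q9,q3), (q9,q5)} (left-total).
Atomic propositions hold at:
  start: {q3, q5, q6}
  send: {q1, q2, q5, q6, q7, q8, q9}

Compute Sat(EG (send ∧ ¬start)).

Sat(¬start) = {q0, q1, q2, q4, q7, q8, q9}
Sat(send ∧ ¬start) = {q1, q2, q7, q8, q9}
EG (send ∧ ¬start): greatest fixpoint, start Z0 = {q1, q2, q7, q8, q9}, keep only states in Sat with some successor in Z. Z1 = {q1, q7, q8}; fixed.
Sat(EG (send ∧ ¬start)) = {q1, q7, q8}

{q1, q7, q8}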